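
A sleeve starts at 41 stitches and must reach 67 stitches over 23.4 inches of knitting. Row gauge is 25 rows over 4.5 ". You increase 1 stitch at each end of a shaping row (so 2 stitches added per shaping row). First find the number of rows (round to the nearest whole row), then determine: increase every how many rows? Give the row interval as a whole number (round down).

Increase every 10th row.

Rows = 23.4 × 5.556 = 130.0 → 130 rows.
Stitches to add: 26 → 13 shaping rows (at 2 st each).
130 / 13 = 10.00 → every 10 rows.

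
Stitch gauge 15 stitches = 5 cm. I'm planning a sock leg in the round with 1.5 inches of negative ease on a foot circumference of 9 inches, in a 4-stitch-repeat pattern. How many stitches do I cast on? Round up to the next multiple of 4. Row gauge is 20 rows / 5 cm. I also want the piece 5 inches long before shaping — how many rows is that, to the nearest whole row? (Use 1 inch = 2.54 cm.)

Cast on 60 stitches; work 51 rows.

Finished = 9 − 1.5 = 7.5 inches.
7.5 inches × 2.54 = 19.05 cm.
15/5 = 3 sts per cm; 19.05 × 3 = 57.15 sts.
Next multiple of 4 → 60.
5 inches = 12.70 cm; × 4 = 50.80 → 51 rows.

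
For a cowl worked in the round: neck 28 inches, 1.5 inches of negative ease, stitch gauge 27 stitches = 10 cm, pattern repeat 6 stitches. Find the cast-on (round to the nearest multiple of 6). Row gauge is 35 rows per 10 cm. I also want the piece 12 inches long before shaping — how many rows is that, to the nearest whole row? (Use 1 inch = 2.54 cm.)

Cast on 180 stitches; work 107 rows.

Finished = 28 − 1.5 = 26.5 inches.
26.5 inches × 2.54 = 67.31 cm.
27/10 = 2.7 sts per cm; 67.31 × 2.7 = 181.74 sts.
Nearest multiple of 6 → 180.
12 inches = 30.48 cm; × 3.5 = 106.68 → 107 rows.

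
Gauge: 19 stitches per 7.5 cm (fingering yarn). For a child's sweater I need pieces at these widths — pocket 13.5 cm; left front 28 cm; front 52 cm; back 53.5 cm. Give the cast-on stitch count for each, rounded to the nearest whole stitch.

Rate = 19/7.5 = 2.533 sts per cm.
pocket: 13.5 × 2.533 = 34.20 → 34.
left front: 28 × 2.533 = 70.93 → 71.
front: 52 × 2.533 = 131.73 → 132.
back: 53.5 × 2.533 = 135.53 → 136.

pocket 34; left front 71; front 132; back 136.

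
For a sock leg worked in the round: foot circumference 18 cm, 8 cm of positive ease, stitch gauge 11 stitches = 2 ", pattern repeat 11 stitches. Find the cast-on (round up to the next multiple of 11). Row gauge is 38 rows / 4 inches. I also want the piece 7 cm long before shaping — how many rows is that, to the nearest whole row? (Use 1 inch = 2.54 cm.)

Finished = 18 + 8 = 26 cm.
26 cm × 1/2.54 = 10.24 inches.
11/2 = 5.5 sts per in; 10.24 × 5.5 = 56.30 sts.
Next multiple of 11 → 66.
7 cm = 2.76 inches; × 9.5 = 26.18 → 26 rows.

Cast on 66 stitches; work 26 rows.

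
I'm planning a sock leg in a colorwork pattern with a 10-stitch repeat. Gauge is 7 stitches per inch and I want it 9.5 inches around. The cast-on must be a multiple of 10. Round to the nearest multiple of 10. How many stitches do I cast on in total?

7 / 1 = 7 sts per inch.
9.5 × 7 = 66.50 sts.
Nearest multiple of 10: 70.

70 stitches.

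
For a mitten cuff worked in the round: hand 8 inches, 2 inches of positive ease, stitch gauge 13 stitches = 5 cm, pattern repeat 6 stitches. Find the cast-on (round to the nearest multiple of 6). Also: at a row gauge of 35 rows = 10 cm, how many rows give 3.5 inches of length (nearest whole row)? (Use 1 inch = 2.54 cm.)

Finished = 8 + 2 = 10 inches.
10 inches × 2.54 = 25.40 cm.
13/5 = 2.6 sts per cm; 25.40 × 2.6 = 66.04 sts.
Nearest multiple of 6 → 66.
3.5 inches = 8.89 cm; × 3.5 = 31.11 → 31 rows.

Cast on 66 stitches; work 31 rows.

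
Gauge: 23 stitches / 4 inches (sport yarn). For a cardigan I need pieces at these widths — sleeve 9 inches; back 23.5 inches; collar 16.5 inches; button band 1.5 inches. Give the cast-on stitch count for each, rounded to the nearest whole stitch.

sleeve 52; back 135; collar 95; button band 9.

Rate = 23/4 = 5.75 sts per in.
sleeve: 9 × 5.75 = 51.75 → 52.
back: 23.5 × 5.75 = 135.12 → 135.
collar: 16.5 × 5.75 = 94.88 → 95.
button band: 1.5 × 5.75 = 8.62 → 9.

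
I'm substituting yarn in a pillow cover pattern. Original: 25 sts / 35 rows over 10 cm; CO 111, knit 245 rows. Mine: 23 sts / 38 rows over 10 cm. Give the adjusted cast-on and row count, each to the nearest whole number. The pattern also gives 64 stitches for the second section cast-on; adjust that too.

Stitches: 111 × 23/25 = 102.12 → 102.
Rows: 245 × 38/35 = 266.00 → 266.
second section cast-on: 64 × 23/25 = 58.88 → 59.

Cast on 102 stitches; work 266 rows; second section cast-on 59 stitches.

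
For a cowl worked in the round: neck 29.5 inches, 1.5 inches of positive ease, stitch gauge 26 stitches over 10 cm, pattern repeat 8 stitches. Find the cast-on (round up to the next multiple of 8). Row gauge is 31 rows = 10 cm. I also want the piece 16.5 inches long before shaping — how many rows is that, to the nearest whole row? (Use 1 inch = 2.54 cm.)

Finished = 29.5 + 1.5 = 31 inches.
31 inches × 2.54 = 78.74 cm.
26/10 = 2.6 sts per cm; 78.74 × 2.6 = 204.72 sts.
Next multiple of 8 → 208.
16.5 inches = 41.91 cm; × 3.1 = 129.92 → 130 rows.

Cast on 208 stitches; work 130 rows.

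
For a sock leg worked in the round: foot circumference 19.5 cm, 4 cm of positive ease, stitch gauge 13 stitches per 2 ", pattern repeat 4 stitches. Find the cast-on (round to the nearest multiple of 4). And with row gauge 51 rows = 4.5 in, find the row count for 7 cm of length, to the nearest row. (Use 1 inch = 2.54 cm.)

Cast on 60 stitches; work 31 rows.

Finished = 19.5 + 4 = 23.5 cm.
23.5 cm × 1/2.54 = 9.25 inches.
13/2 = 6.5 sts per in; 9.25 × 6.5 = 60.14 sts.
Nearest multiple of 4 → 60.
7 cm = 2.76 inches; × 11.333 = 31.23 → 31 rows.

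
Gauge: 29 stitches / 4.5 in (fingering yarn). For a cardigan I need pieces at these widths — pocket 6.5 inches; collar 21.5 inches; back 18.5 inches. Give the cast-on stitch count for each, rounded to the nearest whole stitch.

Rate = 29/4.5 = 6.444 sts per in.
pocket: 6.5 × 6.444 = 41.89 → 42.
collar: 21.5 × 6.444 = 138.56 → 139.
back: 18.5 × 6.444 = 119.22 → 119.

pocket 42; collar 139; back 119.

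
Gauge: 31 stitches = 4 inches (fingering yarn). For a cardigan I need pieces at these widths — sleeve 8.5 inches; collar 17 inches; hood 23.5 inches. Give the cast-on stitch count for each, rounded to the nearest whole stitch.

Rate = 31/4 = 7.75 sts per in.
sleeve: 8.5 × 7.75 = 65.88 → 66.
collar: 17 × 7.75 = 131.75 → 132.
hood: 23.5 × 7.75 = 182.12 → 182.

sleeve 66; collar 132; hood 182.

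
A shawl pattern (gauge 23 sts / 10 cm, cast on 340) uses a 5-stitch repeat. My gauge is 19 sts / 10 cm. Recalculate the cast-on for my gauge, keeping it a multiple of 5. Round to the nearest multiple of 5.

340 × 19 / 23 = 280.87.
Nearest multiple of 5: 280.

CO 280 sts.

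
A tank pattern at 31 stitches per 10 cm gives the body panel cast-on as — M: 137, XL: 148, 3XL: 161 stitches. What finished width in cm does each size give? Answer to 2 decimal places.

M 44.19 cm; XL 47.74 cm; 3XL 51.94 cm.

31/10 = 3.1 sts per cm.
M: 137 / 3.1 = 44.194 → 44.19 cm.
XL: 148 / 3.1 = 47.742 → 47.74 cm.
3XL: 161 / 3.1 = 51.935 → 51.94 cm.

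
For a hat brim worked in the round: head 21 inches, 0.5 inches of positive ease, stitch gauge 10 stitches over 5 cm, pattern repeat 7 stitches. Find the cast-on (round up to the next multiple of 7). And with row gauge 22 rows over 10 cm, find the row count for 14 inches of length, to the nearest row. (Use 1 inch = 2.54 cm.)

Finished = 21 + 0.5 = 21.5 inches.
21.5 inches × 2.54 = 54.61 cm.
10/5 = 2 sts per cm; 54.61 × 2 = 109.22 sts.
Next multiple of 7 → 112.
14 inches = 35.56 cm; × 2.2 = 78.23 → 78 rows.

Cast on 112 stitches; work 78 rows.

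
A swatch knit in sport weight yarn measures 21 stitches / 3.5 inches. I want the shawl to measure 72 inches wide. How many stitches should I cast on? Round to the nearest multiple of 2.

432 stitches.

21 stitches / 3.5 in = 6 stitches per inch.
72 × 6 = 432.00 stitches.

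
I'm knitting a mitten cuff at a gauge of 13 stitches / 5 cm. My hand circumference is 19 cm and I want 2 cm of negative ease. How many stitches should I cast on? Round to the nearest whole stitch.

Cast on 44 stitches.

Finished = 19 − 2 = 17 cm.
13 / 5 = 2.6 sts per cm.
17.00 × 2.6 = 44.20 sts.
→ 44 sts.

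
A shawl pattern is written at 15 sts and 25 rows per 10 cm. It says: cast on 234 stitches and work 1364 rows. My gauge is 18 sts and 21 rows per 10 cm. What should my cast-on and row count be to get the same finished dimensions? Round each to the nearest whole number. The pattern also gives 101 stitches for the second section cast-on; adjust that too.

Cast on 281 stitches; work 1146 rows; second section cast-on 121 stitches.

Stitches: 234 × 18/15 = 280.80 → 281.
Rows: 1364 × 21/25 = 1145.76 → 1146.
second section cast-on: 101 × 18/15 = 121.20 → 121.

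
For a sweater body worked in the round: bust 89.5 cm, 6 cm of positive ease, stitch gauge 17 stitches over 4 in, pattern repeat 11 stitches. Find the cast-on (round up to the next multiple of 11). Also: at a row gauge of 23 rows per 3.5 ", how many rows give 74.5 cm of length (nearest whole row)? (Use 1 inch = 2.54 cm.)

Cast on 165 stitches; work 193 rows.

Finished = 89.5 + 6 = 95.5 cm.
95.5 cm × 1/2.54 = 37.60 inches.
17/4 = 4.25 sts per in; 37.60 × 4.25 = 159.79 sts.
Next multiple of 11 → 165.
74.5 cm = 29.33 inches; × 6.571 = 192.74 → 193 rows.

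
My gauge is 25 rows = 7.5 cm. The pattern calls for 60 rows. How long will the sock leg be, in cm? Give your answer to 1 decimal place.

18.0 cm.

25 rows / 7.5 cm = 3.333 rows per cm.
60 / 3.333 = 18.00 cm.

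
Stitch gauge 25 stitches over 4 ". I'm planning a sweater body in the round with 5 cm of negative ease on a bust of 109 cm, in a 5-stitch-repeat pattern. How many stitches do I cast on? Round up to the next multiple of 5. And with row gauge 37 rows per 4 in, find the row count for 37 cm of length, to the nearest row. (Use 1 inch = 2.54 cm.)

Cast on 260 stitches; work 135 rows.

Finished = 109 − 5 = 104 cm.
104 cm × 1/2.54 = 40.94 inches.
25/4 = 6.25 sts per in; 40.94 × 6.25 = 255.91 sts.
Next multiple of 5 → 260.
37 cm = 14.57 inches; × 9.25 = 134.74 → 135 rows.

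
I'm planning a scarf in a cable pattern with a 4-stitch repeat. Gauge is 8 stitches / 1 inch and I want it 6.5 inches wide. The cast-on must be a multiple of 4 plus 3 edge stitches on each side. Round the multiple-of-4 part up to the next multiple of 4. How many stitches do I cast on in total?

54 stitches.

8 / 1 = 8 sts per inch.
6.5 × 8 = 52.00 sts.
Less 6 edge sts → 46.00 for the repeat.
Next multiple of 4: 48.
Add back 6 edge sts → 54.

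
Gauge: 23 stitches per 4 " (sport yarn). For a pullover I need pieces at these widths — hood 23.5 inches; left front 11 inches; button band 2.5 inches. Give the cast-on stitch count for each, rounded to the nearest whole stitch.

Rate = 23/4 = 5.75 sts per in.
hood: 23.5 × 5.75 = 135.12 → 135.
left front: 11 × 5.75 = 63.25 → 63.
button band: 2.5 × 5.75 = 14.38 → 14.

hood 135; left front 63; button band 14.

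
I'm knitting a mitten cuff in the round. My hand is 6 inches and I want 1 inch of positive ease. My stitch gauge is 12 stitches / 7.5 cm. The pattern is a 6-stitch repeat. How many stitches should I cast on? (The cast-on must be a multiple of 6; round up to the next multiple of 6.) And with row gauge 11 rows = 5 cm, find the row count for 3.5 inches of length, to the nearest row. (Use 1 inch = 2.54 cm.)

Finished = 6 + 1 = 7 inches.
7 inches × 2.54 = 17.78 cm.
12/7.5 = 1.6 sts per cm; 17.78 × 1.6 = 28.45 sts.
Next multiple of 6 → 30.
3.5 inches = 8.89 cm; × 2.2 = 19.56 → 20 rows.

Cast on 30 stitches; work 20 rows.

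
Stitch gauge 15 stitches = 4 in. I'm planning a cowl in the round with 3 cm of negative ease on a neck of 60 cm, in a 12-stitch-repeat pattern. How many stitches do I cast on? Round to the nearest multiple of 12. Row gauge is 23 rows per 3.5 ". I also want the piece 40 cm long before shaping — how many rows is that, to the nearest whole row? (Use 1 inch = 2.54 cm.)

Finished = 60 − 3 = 57 cm.
57 cm × 1/2.54 = 22.44 inches.
15/4 = 3.75 sts per in; 22.44 × 3.75 = 84.15 sts.
Nearest multiple of 12 → 84.
40 cm = 15.75 inches; × 6.571 = 103.49 → 103 rows.

Cast on 84 stitches; work 103 rows.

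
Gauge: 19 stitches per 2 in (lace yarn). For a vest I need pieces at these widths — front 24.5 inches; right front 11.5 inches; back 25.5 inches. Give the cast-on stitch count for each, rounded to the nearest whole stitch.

front 233; right front 109; back 242.

Rate = 19/2 = 9.5 sts per in.
front: 24.5 × 9.5 = 232.75 → 233.
right front: 11.5 × 9.5 = 109.25 → 109.
back: 25.5 × 9.5 = 242.25 → 242.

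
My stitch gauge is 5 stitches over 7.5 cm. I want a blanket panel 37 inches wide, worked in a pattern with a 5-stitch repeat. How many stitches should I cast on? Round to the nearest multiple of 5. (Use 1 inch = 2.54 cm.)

CO 65 sts.

37 in = 37 × 2.54 = 93.98 cm.
5 / 7.5 = 0.667 sts/cm.
93.98 × 0.667 = 62.65 sts.
→ 65.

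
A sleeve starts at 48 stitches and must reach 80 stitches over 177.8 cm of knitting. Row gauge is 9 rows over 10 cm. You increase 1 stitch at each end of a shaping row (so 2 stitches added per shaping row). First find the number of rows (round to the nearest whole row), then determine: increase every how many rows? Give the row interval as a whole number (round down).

Rows = 177.8 × 0.9 = 160.0 → 160 rows.
Stitches to add: 32 → 16 shaping rows (at 2 st each).
160 / 16 = 10.00 → every 10 rows.

Increase every 10th row.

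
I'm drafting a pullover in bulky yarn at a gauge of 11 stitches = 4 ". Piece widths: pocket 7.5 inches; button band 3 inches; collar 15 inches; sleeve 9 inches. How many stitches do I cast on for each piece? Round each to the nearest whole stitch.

pocket 21; button band 8; collar 41; sleeve 25.

Rate = 11/4 = 2.75 sts per in.
pocket: 7.5 × 2.75 = 20.62 → 21.
button band: 3 × 2.75 = 8.25 → 8.
collar: 15 × 2.75 = 41.25 → 41.
sleeve: 9 × 2.75 = 24.75 → 25.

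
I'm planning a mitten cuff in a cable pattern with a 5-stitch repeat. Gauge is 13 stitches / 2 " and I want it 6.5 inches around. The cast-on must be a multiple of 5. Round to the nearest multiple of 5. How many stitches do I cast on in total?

13 / 2 = 6.5 sts per inch.
6.5 × 6.5 = 42.25 sts.
Nearest multiple of 5: 40.

40 stitches.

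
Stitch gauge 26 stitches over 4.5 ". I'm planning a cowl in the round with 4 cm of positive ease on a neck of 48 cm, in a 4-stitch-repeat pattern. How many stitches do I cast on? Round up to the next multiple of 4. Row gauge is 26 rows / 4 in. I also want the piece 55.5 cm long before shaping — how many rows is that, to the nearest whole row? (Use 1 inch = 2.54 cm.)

Finished = 48 + 4 = 52 cm.
52 cm × 1/2.54 = 20.47 inches.
26/4.5 = 5.778 sts per in; 20.47 × 5.778 = 118.29 sts.
Next multiple of 4 → 120.
55.5 cm = 21.85 inches; × 6.5 = 142.03 → 142 rows.

Cast on 120 stitches; work 142 rows.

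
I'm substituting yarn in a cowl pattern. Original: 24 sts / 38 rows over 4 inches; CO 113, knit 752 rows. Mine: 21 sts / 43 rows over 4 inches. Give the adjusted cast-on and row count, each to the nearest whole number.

Stitches: 113 × 21/24 = 98.88 → 99.
Rows: 752 × 43/38 = 850.95 → 851.

Cast on 99 stitches; work 851 rows.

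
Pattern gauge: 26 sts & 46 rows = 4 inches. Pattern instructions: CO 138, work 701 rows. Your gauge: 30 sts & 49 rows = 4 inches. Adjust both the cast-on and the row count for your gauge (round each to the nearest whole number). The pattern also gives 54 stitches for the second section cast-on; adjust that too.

Cast on 159 stitches; work 747 rows; second section cast-on 62 stitches.

Stitches: 138 × 30/26 = 159.23 → 159.
Rows: 701 × 49/46 = 746.72 → 747.
second section cast-on: 54 × 30/26 = 62.31 → 62.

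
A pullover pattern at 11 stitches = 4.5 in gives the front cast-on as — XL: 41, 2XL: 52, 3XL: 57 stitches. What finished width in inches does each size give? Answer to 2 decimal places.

XL 16.77 inches; 2XL 21.27 inches; 3XL 23.32 inches.

11/4.5 = 2.444 sts per in.
XL: 41 / 2.444 = 16.773 → 16.77 in.
2XL: 52 / 2.444 = 21.273 → 21.27 in.
3XL: 57 / 2.444 = 23.318 → 23.32 in.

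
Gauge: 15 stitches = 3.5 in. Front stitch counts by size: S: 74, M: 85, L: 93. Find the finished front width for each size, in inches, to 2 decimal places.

15/3.5 = 4.286 sts per in.
S: 74 / 4.286 = 17.267 → 17.27 in.
M: 85 / 4.286 = 19.833 → 19.83 in.
L: 93 / 4.286 = 21.700 → 21.70 in.

S 17.27 inches; M 19.83 inches; L 21.70 inches.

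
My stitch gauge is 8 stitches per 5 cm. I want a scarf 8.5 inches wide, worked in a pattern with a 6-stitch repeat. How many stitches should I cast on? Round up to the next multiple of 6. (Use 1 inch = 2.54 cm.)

36 stitches.

8.5 in = 8.5 × 2.54 = 21.59 cm.
8 / 5 = 1.6 sts/cm.
21.59 × 1.6 = 34.54 sts.
→ 36.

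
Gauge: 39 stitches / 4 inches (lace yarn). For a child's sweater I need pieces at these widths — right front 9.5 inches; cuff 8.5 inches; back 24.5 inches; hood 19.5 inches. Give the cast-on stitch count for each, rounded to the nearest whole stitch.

right front 93; cuff 83; back 239; hood 190.

Rate = 39/4 = 9.75 sts per in.
right front: 9.5 × 9.75 = 92.62 → 93.
cuff: 8.5 × 9.75 = 82.88 → 83.
back: 24.5 × 9.75 = 238.88 → 239.
hood: 19.5 × 9.75 = 190.12 → 190.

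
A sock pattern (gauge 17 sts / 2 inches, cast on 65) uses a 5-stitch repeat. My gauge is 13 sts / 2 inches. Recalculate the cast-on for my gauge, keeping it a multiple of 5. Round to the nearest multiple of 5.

Cast on 50 stitches.

65 × 13 / 17 = 49.71.
Nearest multiple of 5: 50.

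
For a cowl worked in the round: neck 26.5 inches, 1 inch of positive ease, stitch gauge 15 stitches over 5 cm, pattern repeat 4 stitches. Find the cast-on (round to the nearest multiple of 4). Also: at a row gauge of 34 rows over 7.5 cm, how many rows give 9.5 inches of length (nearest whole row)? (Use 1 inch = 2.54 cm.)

Finished = 26.5 + 1 = 27.5 inches.
27.5 inches × 2.54 = 69.85 cm.
15/5 = 3 sts per cm; 69.85 × 3 = 209.55 sts.
Nearest multiple of 4 → 208.
9.5 inches = 24.13 cm; × 4.533 = 109.39 → 109 rows.

Cast on 208 stitches; work 109 rows.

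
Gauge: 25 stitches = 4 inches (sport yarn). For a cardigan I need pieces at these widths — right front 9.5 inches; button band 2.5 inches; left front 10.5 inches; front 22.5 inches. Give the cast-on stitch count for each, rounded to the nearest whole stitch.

right front 59; button band 16; left front 66; front 141.

Rate = 25/4 = 6.25 sts per in.
right front: 9.5 × 6.25 = 59.38 → 59.
button band: 2.5 × 6.25 = 15.62 → 16.
left front: 10.5 × 6.25 = 65.62 → 66.
front: 22.5 × 6.25 = 140.62 → 141.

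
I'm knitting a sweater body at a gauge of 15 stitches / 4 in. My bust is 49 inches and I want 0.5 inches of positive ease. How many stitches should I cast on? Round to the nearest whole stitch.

186 stitches.

Finished = 49 + 0.5 = 49.5 in.
15 / 4 = 3.75 sts per inch.
49.50 × 3.75 = 185.62 sts.
→ 186 sts.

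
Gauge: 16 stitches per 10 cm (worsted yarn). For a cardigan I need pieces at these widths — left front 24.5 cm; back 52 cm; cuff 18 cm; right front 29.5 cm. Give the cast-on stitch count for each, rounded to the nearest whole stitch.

left front 39; back 83; cuff 29; right front 47.

Rate = 16/10 = 1.6 sts per cm.
left front: 24.5 × 1.6 = 39.20 → 39.
back: 52 × 1.6 = 83.20 → 83.
cuff: 18 × 1.6 = 28.80 → 29.
right front: 29.5 × 1.6 = 47.20 → 47.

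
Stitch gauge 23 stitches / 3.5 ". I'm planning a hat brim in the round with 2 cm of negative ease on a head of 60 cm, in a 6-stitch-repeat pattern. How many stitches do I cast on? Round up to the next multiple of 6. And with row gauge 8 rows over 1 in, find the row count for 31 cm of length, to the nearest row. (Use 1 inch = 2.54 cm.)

Cast on 156 stitches; work 98 rows.

Finished = 60 − 2 = 58 cm.
58 cm × 1/2.54 = 22.83 inches.
23/3.5 = 6.571 sts per in; 22.83 × 6.571 = 150.06 sts.
Next multiple of 6 → 156.
31 cm = 12.20 inches; × 8 = 97.64 → 98 rows.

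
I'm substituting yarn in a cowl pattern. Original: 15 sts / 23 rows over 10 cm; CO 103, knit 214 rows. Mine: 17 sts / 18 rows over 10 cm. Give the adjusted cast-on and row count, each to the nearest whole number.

Cast on 117 stitches; work 167 rows.

Stitches: 103 × 17/15 = 116.73 → 117.
Rows: 214 × 18/23 = 167.48 → 167.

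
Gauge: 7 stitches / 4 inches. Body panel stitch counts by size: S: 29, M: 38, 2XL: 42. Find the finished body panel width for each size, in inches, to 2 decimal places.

S 16.57 inches; M 21.71 inches; 2XL 24.00 inches.

7/4 = 1.75 sts per in.
S: 29 / 1.75 = 16.571 → 16.57 in.
M: 38 / 1.75 = 21.714 → 21.71 in.
2XL: 42 / 1.75 = 24.000 → 24.00 in.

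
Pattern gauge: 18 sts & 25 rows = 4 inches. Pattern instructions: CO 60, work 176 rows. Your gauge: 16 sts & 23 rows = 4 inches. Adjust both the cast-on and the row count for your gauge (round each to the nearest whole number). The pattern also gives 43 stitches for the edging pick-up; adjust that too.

Stitches: 60 × 16/18 = 53.33 → 53.
Rows: 176 × 23/25 = 161.92 → 162.
edging pick-up: 43 × 16/18 = 38.22 → 38.

Cast on 53 stitches; work 162 rows; edging pick-up 38 stitches.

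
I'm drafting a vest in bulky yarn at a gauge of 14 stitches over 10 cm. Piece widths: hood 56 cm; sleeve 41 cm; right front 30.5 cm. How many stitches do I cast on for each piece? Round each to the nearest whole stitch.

hood 78; sleeve 57; right front 43.

Rate = 14/10 = 1.4 sts per cm.
hood: 56 × 1.4 = 78.40 → 78.
sleeve: 41 × 1.4 = 57.40 → 57.
right front: 30.5 × 1.4 = 42.70 → 43.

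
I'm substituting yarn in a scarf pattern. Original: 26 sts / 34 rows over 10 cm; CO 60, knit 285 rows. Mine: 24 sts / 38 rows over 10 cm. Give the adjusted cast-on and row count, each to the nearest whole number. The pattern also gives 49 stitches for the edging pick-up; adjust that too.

Cast on 55 stitches; work 319 rows; edging pick-up 45 stitches.

Stitches: 60 × 24/26 = 55.38 → 55.
Rows: 285 × 38/34 = 318.53 → 319.
edging pick-up: 49 × 24/26 = 45.23 → 45.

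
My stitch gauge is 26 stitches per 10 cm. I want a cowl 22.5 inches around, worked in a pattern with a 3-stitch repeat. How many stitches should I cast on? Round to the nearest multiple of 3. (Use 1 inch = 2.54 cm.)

CO 150 sts.

22.5 in = 22.5 × 2.54 = 57.15 cm.
26 / 10 = 2.6 sts/cm.
57.15 × 2.6 = 148.59 sts.
→ 150.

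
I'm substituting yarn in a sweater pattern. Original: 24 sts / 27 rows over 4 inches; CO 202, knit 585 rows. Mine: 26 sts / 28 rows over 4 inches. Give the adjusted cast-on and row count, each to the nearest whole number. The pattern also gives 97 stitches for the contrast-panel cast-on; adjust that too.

Stitches: 202 × 26/24 = 218.83 → 219.
Rows: 585 × 28/27 = 606.67 → 607.
contrast-panel cast-on: 97 × 26/24 = 105.08 → 105.

Cast on 219 stitches; work 607 rows; contrast-panel cast-on 105 stitches.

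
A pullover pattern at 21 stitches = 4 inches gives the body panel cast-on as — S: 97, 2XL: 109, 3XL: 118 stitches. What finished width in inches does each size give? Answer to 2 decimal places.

S 18.48 inches; 2XL 20.76 inches; 3XL 22.48 inches.

21/4 = 5.25 sts per in.
S: 97 / 5.25 = 18.476 → 18.48 in.
2XL: 109 / 5.25 = 20.762 → 20.76 in.
3XL: 118 / 5.25 = 22.476 → 22.48 in.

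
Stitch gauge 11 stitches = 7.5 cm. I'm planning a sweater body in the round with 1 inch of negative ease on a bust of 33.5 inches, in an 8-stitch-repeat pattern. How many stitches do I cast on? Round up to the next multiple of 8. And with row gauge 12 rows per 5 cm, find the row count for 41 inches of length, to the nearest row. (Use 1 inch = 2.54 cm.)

Cast on 128 stitches; work 250 rows.

Finished = 33.5 − 1 = 32.5 inches.
32.5 inches × 2.54 = 82.55 cm.
11/7.5 = 1.467 sts per cm; 82.55 × 1.467 = 121.07 sts.
Next multiple of 8 → 128.
41 inches = 104.14 cm; × 2.4 = 249.94 → 250 rows.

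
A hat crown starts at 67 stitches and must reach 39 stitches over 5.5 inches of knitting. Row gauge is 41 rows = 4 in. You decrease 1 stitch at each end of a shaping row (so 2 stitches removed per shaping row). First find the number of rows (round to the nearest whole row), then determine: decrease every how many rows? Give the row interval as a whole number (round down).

Decrease every 4th row.

Rows = 5.5 × 10.25 = 56.4 → 56 rows.
Stitches to remove: 28 → 14 shaping rows (at 2 st each).
56 / 14 = 4.00 → every 4 rows.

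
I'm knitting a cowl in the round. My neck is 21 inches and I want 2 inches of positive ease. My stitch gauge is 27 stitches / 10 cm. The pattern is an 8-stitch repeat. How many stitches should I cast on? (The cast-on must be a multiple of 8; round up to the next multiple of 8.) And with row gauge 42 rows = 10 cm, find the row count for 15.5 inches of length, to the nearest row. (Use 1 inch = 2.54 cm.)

Cast on 160 stitches; work 165 rows.

Finished = 21 + 2 = 23 inches.
23 inches × 2.54 = 58.42 cm.
27/10 = 2.7 sts per cm; 58.42 × 2.7 = 157.73 sts.
Next multiple of 8 → 160.
15.5 inches = 39.37 cm; × 4.2 = 165.35 → 165 rows.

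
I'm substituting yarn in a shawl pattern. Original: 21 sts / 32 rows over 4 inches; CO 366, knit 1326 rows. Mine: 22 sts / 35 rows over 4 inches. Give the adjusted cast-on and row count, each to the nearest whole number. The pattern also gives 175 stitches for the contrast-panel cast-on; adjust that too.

Stitches: 366 × 22/21 = 383.43 → 383.
Rows: 1326 × 35/32 = 1450.31 → 1450.
contrast-panel cast-on: 175 × 22/21 = 183.33 → 183.

Cast on 383 stitches; work 1450 rows; contrast-panel cast-on 183 stitches.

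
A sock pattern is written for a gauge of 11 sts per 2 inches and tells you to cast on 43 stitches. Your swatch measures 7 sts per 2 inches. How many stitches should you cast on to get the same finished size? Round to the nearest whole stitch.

27 stitches.

Scale factor = 7 / 11 = 0.636.
43 × 7 / 11 = 27.36 sts.
→ 27 sts.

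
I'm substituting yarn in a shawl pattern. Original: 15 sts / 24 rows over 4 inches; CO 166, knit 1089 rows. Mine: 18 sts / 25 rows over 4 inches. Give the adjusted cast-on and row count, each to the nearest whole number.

Stitches: 166 × 18/15 = 199.20 → 199.
Rows: 1089 × 25/24 = 1134.38 → 1134.

Cast on 199 stitches; work 1134 rows.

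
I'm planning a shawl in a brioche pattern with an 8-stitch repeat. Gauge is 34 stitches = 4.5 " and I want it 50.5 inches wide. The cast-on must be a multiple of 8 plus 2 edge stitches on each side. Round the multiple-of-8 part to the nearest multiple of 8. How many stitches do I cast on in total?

Cast on 380 stitches.

34 / 4.5 = 7.556 sts per inch.
50.5 × 7.556 = 381.56 sts.
Less 4 edge sts → 377.56 for the repeat.
Nearest multiple of 8: 376.
Add back 4 edge sts → 380.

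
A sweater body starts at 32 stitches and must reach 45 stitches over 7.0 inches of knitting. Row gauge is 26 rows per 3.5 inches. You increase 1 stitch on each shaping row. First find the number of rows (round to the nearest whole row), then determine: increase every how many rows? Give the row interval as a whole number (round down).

Increase every 4th row.

Rows = 7.0 × 7.429 = 52.0 → 52 rows.
Stitches to add: 13 → 13 shaping rows (at 1 st each).
52 / 13 = 4.00 → every 4 rows.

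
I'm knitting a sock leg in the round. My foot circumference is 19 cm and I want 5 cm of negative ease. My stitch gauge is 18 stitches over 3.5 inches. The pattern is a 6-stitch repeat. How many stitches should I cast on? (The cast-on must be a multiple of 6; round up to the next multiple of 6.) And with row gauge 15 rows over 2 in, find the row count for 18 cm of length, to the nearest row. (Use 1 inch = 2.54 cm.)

Finished = 19 − 5 = 14 cm.
14 cm × 1/2.54 = 5.51 inches.
18/3.5 = 5.143 sts per in; 5.51 × 5.143 = 28.35 sts.
Next multiple of 6 → 30.
18 cm = 7.09 inches; × 7.5 = 53.15 → 53 rows.

Cast on 30 stitches; work 53 rows.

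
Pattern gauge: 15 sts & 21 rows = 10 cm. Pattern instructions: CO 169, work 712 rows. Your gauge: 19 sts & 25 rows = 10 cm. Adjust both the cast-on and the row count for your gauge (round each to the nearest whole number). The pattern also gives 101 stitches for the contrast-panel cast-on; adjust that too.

Cast on 214 stitches; work 848 rows; contrast-panel cast-on 128 stitches.

Stitches: 169 × 19/15 = 214.07 → 214.
Rows: 712 × 25/21 = 847.62 → 848.
contrast-panel cast-on: 101 × 19/15 = 127.93 → 128.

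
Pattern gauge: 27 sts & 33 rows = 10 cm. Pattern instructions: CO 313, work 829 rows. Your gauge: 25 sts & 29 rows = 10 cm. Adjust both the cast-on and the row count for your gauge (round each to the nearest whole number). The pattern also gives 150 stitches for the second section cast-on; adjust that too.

Cast on 290 stitches; work 729 rows; second section cast-on 139 stitches.

Stitches: 313 × 25/27 = 289.81 → 290.
Rows: 829 × 29/33 = 728.52 → 729.
second section cast-on: 150 × 25/27 = 138.89 → 139.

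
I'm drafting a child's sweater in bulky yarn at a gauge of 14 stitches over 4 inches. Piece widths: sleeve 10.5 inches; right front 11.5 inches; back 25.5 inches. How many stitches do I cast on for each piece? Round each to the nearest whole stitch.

sleeve 37; right front 40; back 89.

Rate = 14/4 = 3.5 sts per in.
sleeve: 10.5 × 3.5 = 36.75 → 37.
right front: 11.5 × 3.5 = 40.25 → 40.
back: 25.5 × 3.5 = 89.25 → 89.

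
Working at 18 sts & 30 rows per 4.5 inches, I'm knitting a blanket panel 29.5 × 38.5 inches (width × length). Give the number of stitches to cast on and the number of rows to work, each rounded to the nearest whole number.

Stitch gauge = 18/4.5 = 4 sts/in; 29.5 × 4 = 118.00 → 118 sts.
Row gauge = 30/4.5 = 6.667 rows/in; 38.5 × 6.667 = 256.67 → 257 rows.

Cast on 118 stitches and work 257 rows.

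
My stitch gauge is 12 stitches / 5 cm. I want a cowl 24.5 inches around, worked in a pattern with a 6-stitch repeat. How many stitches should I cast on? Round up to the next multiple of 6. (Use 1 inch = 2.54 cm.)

24.5 in = 24.5 × 2.54 = 62.23 cm.
12 / 5 = 2.4 sts/cm.
62.23 × 2.4 = 149.35 sts.
→ 150.

CO 150 sts.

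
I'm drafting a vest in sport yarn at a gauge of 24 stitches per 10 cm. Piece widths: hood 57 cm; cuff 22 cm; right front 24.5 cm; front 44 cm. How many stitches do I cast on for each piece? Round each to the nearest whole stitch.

hood 137; cuff 53; right front 59; front 106.

Rate = 24/10 = 2.4 sts per cm.
hood: 57 × 2.4 = 136.80 → 137.
cuff: 22 × 2.4 = 52.80 → 53.
right front: 24.5 × 2.4 = 58.80 → 59.
front: 44 × 2.4 = 105.60 → 106.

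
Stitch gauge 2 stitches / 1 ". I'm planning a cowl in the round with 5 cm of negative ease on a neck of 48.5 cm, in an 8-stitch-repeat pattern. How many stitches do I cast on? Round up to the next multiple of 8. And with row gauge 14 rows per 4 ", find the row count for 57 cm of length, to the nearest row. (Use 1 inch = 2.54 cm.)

Cast on 40 stitches; work 79 rows.

Finished = 48.5 − 5 = 43.5 cm.
43.5 cm × 1/2.54 = 17.13 inches.
2/1 = 2 sts per in; 17.13 × 2 = 34.25 sts.
Next multiple of 8 → 40.
57 cm = 22.44 inches; × 3.5 = 78.54 → 79 rows.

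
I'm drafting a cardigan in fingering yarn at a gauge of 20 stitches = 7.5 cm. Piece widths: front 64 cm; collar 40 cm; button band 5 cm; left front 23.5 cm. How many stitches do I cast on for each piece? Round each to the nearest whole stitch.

front 171; collar 107; button band 13; left front 63.

Rate = 20/7.5 = 2.667 sts per cm.
front: 64 × 2.667 = 170.67 → 171.
collar: 40 × 2.667 = 106.67 → 107.
button band: 5 × 2.667 = 13.33 → 13.
left front: 23.5 × 2.667 = 62.67 → 63.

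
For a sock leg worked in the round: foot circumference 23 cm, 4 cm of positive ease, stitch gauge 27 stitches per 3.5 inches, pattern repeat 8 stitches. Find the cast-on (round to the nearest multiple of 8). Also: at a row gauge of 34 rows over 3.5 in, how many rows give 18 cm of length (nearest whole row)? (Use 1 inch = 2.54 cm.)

Finished = 23 + 4 = 27 cm.
27 cm × 1/2.54 = 10.63 inches.
27/3.5 = 7.714 sts per in; 10.63 × 7.714 = 82.00 sts.
Nearest multiple of 8 → 80.
18 cm = 7.09 inches; × 9.714 = 68.84 → 69 rows.

Cast on 80 stitches; work 69 rows.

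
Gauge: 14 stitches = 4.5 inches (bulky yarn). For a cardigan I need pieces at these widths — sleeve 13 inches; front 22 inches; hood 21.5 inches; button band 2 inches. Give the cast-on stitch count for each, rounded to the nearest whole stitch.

Rate = 14/4.5 = 3.111 sts per in.
sleeve: 13 × 3.111 = 40.44 → 40.
front: 22 × 3.111 = 68.44 → 68.
hood: 21.5 × 3.111 = 66.89 → 67.
button band: 2 × 3.111 = 6.22 → 6.

sleeve 40; front 68; hood 67; button band 6.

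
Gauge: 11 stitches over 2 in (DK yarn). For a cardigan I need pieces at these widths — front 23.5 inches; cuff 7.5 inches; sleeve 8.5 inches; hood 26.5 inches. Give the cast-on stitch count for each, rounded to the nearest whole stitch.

Rate = 11/2 = 5.5 sts per in.
front: 23.5 × 5.5 = 129.25 → 129.
cuff: 7.5 × 5.5 = 41.25 → 41.
sleeve: 8.5 × 5.5 = 46.75 → 47.
hood: 26.5 × 5.5 = 145.75 → 146.

front 129; cuff 41; sleeve 47; hood 146.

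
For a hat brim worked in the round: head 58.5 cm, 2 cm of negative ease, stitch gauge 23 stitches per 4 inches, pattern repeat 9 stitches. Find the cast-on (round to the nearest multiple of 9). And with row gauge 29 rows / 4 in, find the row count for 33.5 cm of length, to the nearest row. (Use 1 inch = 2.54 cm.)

Cast on 126 stitches; work 96 rows.

Finished = 58.5 − 2 = 56.5 cm.
56.5 cm × 1/2.54 = 22.24 inches.
23/4 = 5.75 sts per in; 22.24 × 5.75 = 127.90 sts.
Nearest multiple of 9 → 126.
33.5 cm = 13.19 inches; × 7.25 = 95.62 → 96 rows.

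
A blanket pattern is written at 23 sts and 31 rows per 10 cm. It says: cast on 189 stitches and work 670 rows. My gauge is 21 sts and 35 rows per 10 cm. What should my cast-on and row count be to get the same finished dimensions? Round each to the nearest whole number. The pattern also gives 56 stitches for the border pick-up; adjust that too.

Stitches: 189 × 21/23 = 172.57 → 173.
Rows: 670 × 35/31 = 756.45 → 756.
border pick-up: 56 × 21/23 = 51.13 → 51.

Cast on 173 stitches; work 756 rows; border pick-up 51 stitches.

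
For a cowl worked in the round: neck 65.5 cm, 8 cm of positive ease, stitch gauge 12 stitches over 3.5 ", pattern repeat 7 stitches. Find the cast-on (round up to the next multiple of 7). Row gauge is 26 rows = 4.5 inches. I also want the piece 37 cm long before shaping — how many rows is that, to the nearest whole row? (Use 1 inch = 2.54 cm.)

Cast on 105 stitches; work 84 rows.

Finished = 65.5 + 8 = 73.5 cm.
73.5 cm × 1/2.54 = 28.94 inches.
12/3.5 = 3.429 sts per in; 28.94 × 3.429 = 99.21 sts.
Next multiple of 7 → 105.
37 cm = 14.57 inches; × 5.778 = 84.16 → 84 rows.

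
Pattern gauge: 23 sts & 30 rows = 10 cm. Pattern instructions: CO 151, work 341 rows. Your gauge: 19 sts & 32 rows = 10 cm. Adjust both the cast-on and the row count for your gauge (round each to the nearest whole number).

Cast on 125 stitches; work 364 rows.

Stitches: 151 × 19/23 = 124.74 → 125.
Rows: 341 × 32/30 = 363.73 → 364.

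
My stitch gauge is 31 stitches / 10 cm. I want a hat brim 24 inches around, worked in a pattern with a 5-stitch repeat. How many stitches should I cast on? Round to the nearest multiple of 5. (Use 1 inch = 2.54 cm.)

24 in = 24 × 2.54 = 60.96 cm.
31 / 10 = 3.1 sts/cm.
60.96 × 3.1 = 188.98 sts.
→ 190.

CO 190 sts.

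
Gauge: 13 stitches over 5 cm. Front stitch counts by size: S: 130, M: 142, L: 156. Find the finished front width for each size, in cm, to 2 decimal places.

13/5 = 2.6 sts per cm.
S: 130 / 2.6 = 50.000 → 50.00 cm.
M: 142 / 2.6 = 54.615 → 54.62 cm.
L: 156 / 2.6 = 60.000 → 60.00 cm.

S 50.00 cm; M 54.62 cm; L 60.00 cm.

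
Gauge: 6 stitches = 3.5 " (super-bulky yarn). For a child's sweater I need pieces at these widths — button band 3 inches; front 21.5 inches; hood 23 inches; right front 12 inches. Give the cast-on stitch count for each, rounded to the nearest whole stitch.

button band 5; front 37; hood 39; right front 21.

Rate = 6/3.5 = 1.714 sts per in.
button band: 3 × 1.714 = 5.14 → 5.
front: 21.5 × 1.714 = 36.86 → 37.
hood: 23 × 1.714 = 39.43 → 39.
right front: 12 × 1.714 = 20.57 → 21.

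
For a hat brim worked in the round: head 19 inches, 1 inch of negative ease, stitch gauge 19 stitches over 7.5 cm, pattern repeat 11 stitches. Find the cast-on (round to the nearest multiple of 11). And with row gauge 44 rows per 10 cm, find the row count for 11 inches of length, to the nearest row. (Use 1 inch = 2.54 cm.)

Cast on 121 stitches; work 123 rows.

Finished = 19 − 1 = 18 inches.
18 inches × 2.54 = 45.72 cm.
19/7.5 = 2.533 sts per cm; 45.72 × 2.533 = 115.82 sts.
Nearest multiple of 11 → 121.
11 inches = 27.94 cm; × 4.4 = 122.94 → 123 rows.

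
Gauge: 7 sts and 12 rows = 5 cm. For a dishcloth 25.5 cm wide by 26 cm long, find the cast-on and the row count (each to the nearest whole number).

Cast on 36 stitches and work 62 rows.

Stitch gauge = 7/5 = 1.4 sts/cm; 25.5 × 1.4 = 35.70 → 36 sts.
Row gauge = 12/5 = 2.4 rows/cm; 26 × 2.4 = 62.40 → 62 rows.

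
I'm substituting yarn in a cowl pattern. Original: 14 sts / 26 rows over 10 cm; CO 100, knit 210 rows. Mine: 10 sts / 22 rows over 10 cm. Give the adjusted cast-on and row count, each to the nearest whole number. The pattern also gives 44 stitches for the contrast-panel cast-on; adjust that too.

Cast on 71 stitches; work 178 rows; contrast-panel cast-on 31 stitches.

Stitches: 100 × 10/14 = 71.43 → 71.
Rows: 210 × 22/26 = 177.69 → 178.
contrast-panel cast-on: 44 × 10/14 = 31.43 → 31.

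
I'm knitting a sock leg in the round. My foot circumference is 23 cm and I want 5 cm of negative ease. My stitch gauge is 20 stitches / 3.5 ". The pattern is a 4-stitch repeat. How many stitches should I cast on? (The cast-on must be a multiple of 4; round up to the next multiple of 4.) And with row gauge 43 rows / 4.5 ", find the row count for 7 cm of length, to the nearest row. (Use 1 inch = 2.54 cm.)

Finished = 23 − 5 = 18 cm.
18 cm × 1/2.54 = 7.09 inches.
20/3.5 = 5.714 sts per in; 7.09 × 5.714 = 40.49 sts.
Next multiple of 4 → 44.
7 cm = 2.76 inches; × 9.556 = 26.33 → 26 rows.

Cast on 44 stitches; work 26 rows.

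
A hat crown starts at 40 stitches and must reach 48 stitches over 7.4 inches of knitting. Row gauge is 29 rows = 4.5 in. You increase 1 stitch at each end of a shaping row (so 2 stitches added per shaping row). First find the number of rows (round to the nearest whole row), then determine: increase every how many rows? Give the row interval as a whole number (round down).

Increase every 12th row.

Rows = 7.4 × 6.444 = 47.7 → 48 rows.
Stitches to add: 8 → 4 shaping rows (at 2 st each).
48 / 4 = 12.00 → every 12 rows.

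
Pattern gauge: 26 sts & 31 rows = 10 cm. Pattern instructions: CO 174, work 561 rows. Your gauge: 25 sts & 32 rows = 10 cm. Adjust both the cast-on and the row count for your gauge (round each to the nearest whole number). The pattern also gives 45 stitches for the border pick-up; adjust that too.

Cast on 167 stitches; work 579 rows; border pick-up 43 stitches.

Stitches: 174 × 25/26 = 167.31 → 167.
Rows: 561 × 32/31 = 579.10 → 579.
border pick-up: 45 × 25/26 = 43.27 → 43.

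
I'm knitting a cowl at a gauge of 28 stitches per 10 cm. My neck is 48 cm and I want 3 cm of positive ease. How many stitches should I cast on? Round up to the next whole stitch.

Finished = 48 + 3 = 51 cm.
28 / 10 = 2.8 sts per cm.
51.00 × 2.8 = 142.80 sts.
→ 143 sts.

Cast on 143 stitches.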